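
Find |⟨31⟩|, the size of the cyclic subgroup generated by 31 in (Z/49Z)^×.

6

Since 31 ∈ (Z/49Z)^×, its order divides φ(49) = φ(7^2) = 7·(7−1) = 42 = 2 · 3 · 7.
Divisors of 42: 1, 2, 3, 6, 7, 14, 21, 42.
Compute 31^d (mod 49) for the divisors d until we hit 1:
31^1 ≡ 31 (mod 49)
31^2 ≡ 30 (mod 49)
31^3 ≡ 48 (mod 49)
31^6 ≡ 1 (mod 49) ✓
So ord_49(31) = 6.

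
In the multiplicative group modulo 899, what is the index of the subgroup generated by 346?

10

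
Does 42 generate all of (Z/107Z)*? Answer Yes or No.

φ(107) = 107 − 1 = 106 = 2 · 53.
Test 42^(106/q) mod 107 for each prime factor q of 106:
42^53 ≡ 1 (mod 107)  [q = 2: ≡ 1 ✗]
42^2 ≡ 52 (mod 107)  [q = 53: ≢ 1 ✓]
The check at q = 2 fails, so 42 generates a proper subgroup.

No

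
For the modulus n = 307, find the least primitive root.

5

φ(307) = 307 − 1 = 306 = 2 · 3^2 · 17.
g is a primitive root iff g^(306/q) ≢ 1 (mod 307) for each prime q ∈ {2, 3, 17}.
g = 2: 2^153 ≡ 306; 2^102 ≡ 1 — hits 1, so not a primitive root.
g = 3: 3^153 ≡ 306; 3^102 ≡ 1 — hits 1, so not a primitive root.
g = 4: 4^153 ≡ 1 — hits 1, so not a primitive root.
g = 5: 5^153 ≡ 306; 5^102 ≡ 289; 5^18 ≡ 81 — none is 1, so 5 is a primitive root.
Hence the least primitive root of 307 is 5.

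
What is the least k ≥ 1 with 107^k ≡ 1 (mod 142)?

35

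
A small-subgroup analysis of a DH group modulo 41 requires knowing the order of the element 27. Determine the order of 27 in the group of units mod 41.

8

The order of 27 must divide φ(41) = 41 − 1 = 40 = 2^3 · 5.
Divisors of 40: 1, 2, 4, 5, 8, 10, 20, 40.
Evaluate successive powers at the divisors of 40:
27^1 ≡ 27 (mod 41)
27^2 ≡ 32 (mod 41)
27^4 ≡ 40 (mod 41)
27^5 ≡ 14 (mod 41)
27^8 ≡ 1 (mod 41) ✓
The smallest such exponent is 8, so the order of 27 is 8.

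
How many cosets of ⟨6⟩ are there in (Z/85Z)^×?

4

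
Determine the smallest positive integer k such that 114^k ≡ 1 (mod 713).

By Lagrange's theorem, ord_713(114) divides φ(713) = φ(23·31) = (23−1)·(31−1) = 22·30 = 660 = 2^2 · 3 · 5 · 11.
Divisors of 660: 1, 2, 3, 4, 5, 6, 10, 11, 12, 15, 20, 22, 30, 33, 44, 55, 60, 66, 110, 132, 165, 220, 330, 660.
Test each divisor d:
114^1 ≡ 114
114^2 ≡ 162
114^3 ≡ 643
114^4 ≡ 576
114^5 ≡ 68
114^6 ≡ 622
114^10 ≡ 346
114^11 ≡ 229
114^12 ≡ 438
114^15 ≡ 712
114^20 ≡ 645
114^22 ≡ 392
114^30 ≡ 1
Hence ord(114) = 30.

30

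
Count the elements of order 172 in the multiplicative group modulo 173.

84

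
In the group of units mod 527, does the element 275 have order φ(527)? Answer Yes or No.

No

527 = 17 · 31 is a product of two distinct odd primes, so (Z/527Z)^× ≅ (Z/17Z)^× × (Z/31Z)^× is not cyclic.
No primitive root modulo 527 exists; in particular 275 is not one.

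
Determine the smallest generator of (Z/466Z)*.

3

φ(466) = φ(2)·φ(233) = 1·232 = 232 = 2^3 · 29.
g is a primitive root iff g^(232/q) ≢ 1 (mod 466) for each prime q ∈ {2, 29}.
g = 2: gcd(2, 466) = 2 > 1, not a unit — skip.
g = 3: 3^116 ≡ 465; 3^8 ≡ 37 — none is 1, so 3 is a primitive root.
So 3 is the smallest generator of (Z/466Z)^×.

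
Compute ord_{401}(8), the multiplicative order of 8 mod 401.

200

Since 8 ∈ (Z/401Z)^×, its order divides φ(401) = 401 − 1 = 400 = 2^4 · 5^2.
Divisors of 400: 1, 2, 4, 5, 8, 10, 16, 20, 25, 40, 50, 80, 100, 200, 400.
Test each divisor d:
8^1 ≡ 8
8^2 ≡ 64
8^4 ≡ 86
8^5 ≡ 287
8^8 ≡ 178
8^10 ≡ 164
8^16 ≡ 5
8^20 ≡ 29
8^25 ≡ 303
8^40 ≡ 39
8^50 ≡ 381
8^80 ≡ 318
8^100 ≡ 400
8^200 ≡ 1
The smallest such exponent is 200, so the order of 8 is 200.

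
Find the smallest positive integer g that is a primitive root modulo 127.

φ(127) = 127 − 1 = 126 = 2 · 3^2 · 7.
Test candidates g = 2, 3, … against the prime factors q ∈ {2, 3, 7} of φ(127): g is a generator iff g^(126/q) ≢ 1 for every such q.
g = 2: 2^63 ≡ 1 — hits 1, so not a primitive root.
g = 3: 3^63 ≡ 126; 3^42 ≡ 107; 3^18 ≡ 4 — none is 1, so 3 is a primitive root.
So 3 is the smallest generator of (Z/127Z)^×.

3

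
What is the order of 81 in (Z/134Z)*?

The order of 81 must divide φ(134) = φ(2)·φ(67) = 1·66 = 66 = 2 · 3 · 11.
Divisors of 66: 1, 2, 3, 6, 11, 22, 33, 66.
Evaluate successive powers at the divisors of 66:
81^1 ≡ 81 (mod 134)
81^2 ≡ 129 (mod 134)
81^3 ≡ 131 (mod 134)
81^6 ≡ 9 (mod 134)
81^11 ≡ 1 (mod 134) ✓
So ord_134(81) = 11.

11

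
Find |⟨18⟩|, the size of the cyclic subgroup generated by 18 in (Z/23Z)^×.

11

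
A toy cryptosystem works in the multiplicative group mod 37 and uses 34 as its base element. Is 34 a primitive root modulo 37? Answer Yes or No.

No

φ(37) = 37 − 1 = 36 = 2^2 · 3^2.
34 is a primitive root mod 37 iff 34^(φ(37)/q) ≢ 1 for every prime q | φ(37), i.e. q ∈ {2, 3}.
34^18 ≡ 1 (mod 37)  [q = 2: ≡ 1 ✗]
34^12 ≡ 10 (mod 37)  [q = 3: ≢ 1 ✓]
The check at q = 2 fails, so 34 generates a proper subgroup.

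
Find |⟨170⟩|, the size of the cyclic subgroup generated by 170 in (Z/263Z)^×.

262

The order of 170 must divide φ(263) = 263 − 1 = 262 = 2 · 131.
Divisors of 262: 1, 2, 131, 262.
Evaluate successive powers at the divisors of 262:
170^1 ≡ 170 (mod 263)
170^2 ≡ 233 (mod 263)
170^131 ≡ 262 (mod 263)
170^262 ≡ 1 (mod 263) ✓
Therefore the multiplicative order of 170 modulo 263 is 262.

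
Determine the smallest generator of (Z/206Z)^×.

5

φ(206) = φ(2)·φ(103) = 1·102 = 102 = 2 · 3 · 17.
Test candidates g = 2, 3, … against the prime factors q ∈ {2, 3, 17} of φ(206): g is a generator iff g^(102/q) ≢ 1 for every such q.
g = 2: gcd(2, 206) = 2 > 1, not a unit — skip.
g = 3: 3^51 ≡ 205; 3^34 ≡ 1 — hits 1, so not a primitive root.
g = 4: gcd(4, 206) = 2 > 1, not a unit — skip.
g = 5: 5^51 ≡ 205; 5^34 ≡ 159; 5^6 ≡ 175 — none is 1, so 5 is a primitive root.
The smallest primitive root modulo 206 is 5.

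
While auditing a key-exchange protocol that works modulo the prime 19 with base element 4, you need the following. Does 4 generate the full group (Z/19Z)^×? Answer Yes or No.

No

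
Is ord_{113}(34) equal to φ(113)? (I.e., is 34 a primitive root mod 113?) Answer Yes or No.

φ(113) = 113 − 1 = 112 = 2^4 · 7.
34 is a primitive root mod 113 iff 34^(φ(113)/q) ≢ 1 for every prime q | φ(113), i.e. q ∈ {2, 7}.
34^56 ≡ 112 (mod 113)  [q = 2: ≢ 1 ✓]
34^16 ≡ 16 (mod 113)  [q = 7: ≢ 1 ✓]
None equal 1, so ord_113(34) = 112: 34 is a primitive root.

Yes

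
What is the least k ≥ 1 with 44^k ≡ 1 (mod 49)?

Since 44 ∈ (Z/49Z)^×, its order divides φ(49) = φ(7^2) = 7·(7−1) = 42 = 2 · 3 · 7.
Divisors of 42: 1, 2, 3, 6, 7, 14, 21, 42.
Check 44^d mod 49 for each divisor in increasing order:
44^1 ≡ 44
44^2 ≡ 25
44^3 ≡ 22
44^6 ≡ 43
44^7 ≡ 30
44^14 ≡ 18
44^21 ≡ 1
Therefore the multiplicative order of 44 modulo 49 is 21.

21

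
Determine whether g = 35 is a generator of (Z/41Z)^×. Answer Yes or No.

φ(41) = 41 − 1 = 40 = 2^3 · 5.
An element g generates (Z/41Z)^× iff g^(40/q) ≢ 1 (mod 41) for each prime q ∈ {2, 5}.
35^20 ≡ 40 (mod 41)  [q = 2: ≢ 1 ✓]
35^8 ≡ 10 (mod 41)  [q = 5: ≢ 1 ✓]
Every test exponent gives a nontrivial residue, hence 35 generates the full group.

Yes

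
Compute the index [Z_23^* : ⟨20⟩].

Since 20 ∈ (Z/23Z)^×, its order divides φ(23) = 23 − 1 = 22 = 2 · 11.
Divisors of 22: 1, 2, 11, 22.
Check 20^d mod 23 for each divisor in increasing order:
20^1 ≡ 20
20^2 ≡ 9
20^11 ≡ 22
20^22 ≡ 1
The order of 20 is 22, so the subgroup it generates has 22 elements.
[(Z/23Z)^× : ⟨20⟩] = 22/22 = 1.

1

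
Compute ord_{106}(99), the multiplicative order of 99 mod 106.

13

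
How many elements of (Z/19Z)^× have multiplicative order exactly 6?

φ(19) = 19 − 1 = 18 = 2 · 3^2.
Since (Z/19Z)^× is cyclic of order 18, the number of elements of order d is φ(d) when d | 18 and 0 otherwise.
6 = 2 · 3 divides 18, and φ(6) = 2.

2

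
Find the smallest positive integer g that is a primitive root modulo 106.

φ(106) = φ(2)·φ(53) = 1·52 = 52 = 2^2 · 13.
Test candidates g = 2, 3, … against the prime factors q ∈ {2, 13} of φ(106): g is a generator iff g^(52/q) ≢ 1 for every such q.
g = 2: gcd(2, 106) = 2 > 1, not a unit — skip.
g = 3: 3^26 ≡ 105; 3^4 ≡ 81 — none is 1, so 3 is a primitive root.
So 3 is the smallest generator of (Z/106Z)^×.

3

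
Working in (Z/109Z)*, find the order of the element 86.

36

The order of 86 must divide φ(109) = 109 − 1 = 108 = 2^2 · 3^3.
Divisors of 108: 1, 2, 3, 4, 6, 9, 12, 18, 27, 36, 54, 108.
Test each divisor d:
86^1 ≡ 86
86^2 ≡ 93
86^3 ≡ 41
86^4 ≡ 38
86^6 ≡ 46
86^9 ≡ 33
86^12 ≡ 45
86^18 ≡ 108
86^27 ≡ 76
86^36 ≡ 1
So ord_109(86) = 36.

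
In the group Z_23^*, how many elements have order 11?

φ(23) = 23 − 1 = 22 = 2 · 11.
(Z/23Z)^× is cyclic (|G| = 22); a cyclic group of order m has exactly φ(d) elements of each order d | m, and none otherwise.
11 | 22, and φ(11) = 11 − 1 = 10.

10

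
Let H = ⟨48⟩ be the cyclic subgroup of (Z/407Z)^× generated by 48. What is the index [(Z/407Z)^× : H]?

By Lagrange's theorem, ord_407(48) divides φ(407) = φ(11·37) = (11−1)·(37−1) = 10·36 = 360 = 2^3 · 3^2 · 5.
Divisors of 360: 1, 2, 3, 4, 5, 6, 8, 9, 10, 12, 15, 18, 20, 24, 30, 36, 40, 45, 60, 72, 90, 120, 180, 360.
Compute 48^d (mod 407) for the divisors d until we hit 1:
48^1 ≡ 48 (mod 407)
48^2 ≡ 269 (mod 407)
48^3 ≡ 295 (mod 407)
48^4 ≡ 322 (mod 407)
48^5 ≡ 397 (mod 407)
48^6 ≡ 334 (mod 407)
48^8 ≡ 306 (mod 407)
48^9 ≡ 36 (mod 407)
48^10 ≡ 100 (mod 407)
48^12 ≡ 38 (mod 407)
48^15 ≡ 221 (mod 407)
48^18 ≡ 75 (mod 407)
48^20 ≡ 232 (mod 407)
48^24 ≡ 223 (mod 407)
48^30 ≡ 1 (mod 407) ✓
The order of 48 is 30, so the subgroup it generates has 30 elements.
[(Z/407Z)^× : ⟨48⟩] = 360/30 = 12.

12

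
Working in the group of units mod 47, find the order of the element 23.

Since 23 ∈ (Z/47Z)^×, its order divides φ(47) = 47 − 1 = 46 = 2 · 23.
Divisors of 46: 1, 2, 23, 46.
Check 23^d mod 47 for each divisor in increasing order:
23^1 ≡ 23 (mod 47)
23^2 ≡ 12 (mod 47)
23^23 ≡ 46 (mod 47)
23^46 ≡ 1 (mod 47) ✓
The smallest such exponent is 46, so the order of 23 is 46.

46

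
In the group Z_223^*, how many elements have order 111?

72

φ(223) = 223 − 1 = 222 = 2 · 3 · 37.
In a cyclic group of order 222, there are φ(d) elements of order d for each divisor d of 222, and zero for non-divisors.
111 = 3 · 37 divides 222, and φ(111) = 72.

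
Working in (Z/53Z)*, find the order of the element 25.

26

By Lagrange's theorem, ord_53(25) divides φ(53) = 53 − 1 = 52 = 2^2 · 13.
Divisors of 52: 1, 2, 4, 13, 26, 52.
Test each divisor d:
25^1 ≡ 25 (mod 53)
25^2 ≡ 42 (mod 53)
25^4 ≡ 15 (mod 53)
25^13 ≡ 52 (mod 53)
25^26 ≡ 1 (mod 53) ✓
So ord_53(25) = 26.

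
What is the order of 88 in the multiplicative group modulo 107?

ord(88) | φ(107) = 107 − 1 = 106 = 2 · 53.
Divisors of 106: 1, 2, 53, 106.
Check 88^d mod 107 for each divisor in increasing order:
88^1 ≡ 88
88^2 ≡ 40
88^53 ≡ 106
88^106 ≡ 1
The smallest such exponent is 106, so the order of 88 is 106.

106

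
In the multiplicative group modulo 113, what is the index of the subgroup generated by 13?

ord(13) | φ(113) = 113 − 1 = 112 = 2^4 · 7.
Divisors of 112: 1, 2, 4, 7, 8, 14, 16, 28, 56, 112.
Test each divisor d:
13^1 ≡ 13 (mod 113)
13^2 ≡ 56 (mod 113)
13^4 ≡ 85 (mod 113)
13^7 ≡ 69 (mod 113)
13^8 ≡ 106 (mod 113)
13^14 ≡ 15 (mod 113)
13^16 ≡ 49 (mod 113)
13^28 ≡ 112 (mod 113)
13^56 ≡ 1 (mod 113) ✓
So ord_113(13) = 56, hence |⟨13⟩| = 56.
Index = |(Z/113Z)^×| / |⟨13⟩| = 112 / 56 = 2.

2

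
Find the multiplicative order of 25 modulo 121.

55

The order of 25 must divide φ(121) = φ(11^2) = 11·(11−1) = 110 = 2 · 5 · 11.
Divisors of 110: 1, 2, 5, 10, 11, 22, 55, 110.
Test each divisor d:
25^1 ≡ 25 (mod 121)
25^2 ≡ 20 (mod 121)
25^5 ≡ 78 (mod 121)
25^10 ≡ 34 (mod 121)
25^11 ≡ 3 (mod 121)
25^22 ≡ 9 (mod 121)
25^55 ≡ 1 (mod 121) ✓
The smallest such exponent is 55, so the order of 25 is 55.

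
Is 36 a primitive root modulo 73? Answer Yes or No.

No

φ(73) = 73 − 1 = 72 = 2^3 · 3^2.
It suffices to check that the order of 36 is not a proper divisor of 72: compute 36^(72/q) for q ∈ {2, 3}.
36^36 ≡ 1 (mod 73)  [q = 2: ≡ 1 ✗]
36^24 ≡ 8 (mod 73)  [q = 3: ≢ 1 ✓]
36^36 ≡ 1 shows ord(36) | 36, strictly less than φ(73); not a primitive root.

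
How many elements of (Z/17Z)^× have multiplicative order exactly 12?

0

φ(17) = 17 − 1 = 16 = 2^4.
Since (Z/17Z)^× is cyclic of order 16, the number of elements of order d is φ(d) when d | 16 and 0 otherwise.
12 does not divide 16, so no element of (Z/17Z)^× has order 12.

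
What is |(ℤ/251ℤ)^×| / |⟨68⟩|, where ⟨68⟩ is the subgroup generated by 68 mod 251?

2

The order of 68 must divide φ(251) = 251 − 1 = 250 = 2 · 5^3.
Divisors of 250: 1, 2, 5, 10, 25, 50, 125, 250.
Evaluate successive powers at the divisors of 250:
68^1 ≡ 68 (mod 251)
68^2 ≡ 106 (mod 251)
68^5 ≡ 4 (mod 251)
68^10 ≡ 16 (mod 251)
68^25 ≡ 20 (mod 251)
68^50 ≡ 149 (mod 251)
68^125 ≡ 1 (mod 251) ✓
Thus |⟨68⟩| = ord(68) = 125.
Index = |(Z/251Z)^×| / |⟨68⟩| = 250 / 125 = 2.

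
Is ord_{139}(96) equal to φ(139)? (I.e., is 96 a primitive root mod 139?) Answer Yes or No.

No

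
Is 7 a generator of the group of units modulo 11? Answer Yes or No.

Yes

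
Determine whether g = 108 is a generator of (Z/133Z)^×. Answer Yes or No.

133 = 7 · 19 is a product of two distinct odd primes, so (Z/133Z)^× ≅ (Z/7Z)^× × (Z/19Z)^× is not cyclic.
No primitive root modulo 133 exists; in particular 108 is not one.

No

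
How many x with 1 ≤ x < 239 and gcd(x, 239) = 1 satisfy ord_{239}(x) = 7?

φ(239) = 239 − 1 = 238 = 2 · 7 · 17.
Since (Z/239Z)^× is cyclic of order 238, the number of elements of order d is φ(d) when d | 238 and 0 otherwise.
7 | 238, and φ(7) = 7 − 1 = 6.

6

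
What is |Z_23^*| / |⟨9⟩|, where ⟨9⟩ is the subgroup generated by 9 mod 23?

2

The order of 9 must divide φ(23) = 23 − 1 = 22 = 2 · 11.
Divisors of 22: 1, 2, 11, 22.
Check 9^d mod 23 for each divisor in increasing order:
9^1 ≡ 9 (mod 23)
9^2 ≡ 12 (mod 23)
9^11 ≡ 1 (mod 23) ✓
So ord_23(9) = 11, hence |⟨9⟩| = 11.
[(Z/23Z)^× : ⟨9⟩] = 22/11 = 2.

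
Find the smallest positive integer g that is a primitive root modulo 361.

2

φ(361) = φ(19^2) = 19·(19−1) = 342 = 2 · 3^2 · 19.
Test candidates g = 2, 3, … against the prime factors q ∈ {2, 3, 19} of φ(361): g is a generator iff g^(342/q) ≢ 1 for every such q.
g = 2: 2^171 ≡ 360; 2^114 ≡ 292; 2^18 ≡ 58 — none is 1, so 2 is a primitive root.
The smallest primitive root modulo 361 is 2.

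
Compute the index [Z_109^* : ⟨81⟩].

4

The order of 81 must divide φ(109) = 109 − 1 = 108 = 2^2 · 3^3.
Divisors of 108: 1, 2, 3, 4, 6, 9, 12, 18, 27, 36, 54, 108.
Check 81^d mod 109 for each divisor in increasing order:
81^1 ≡ 81 (mod 109)
81^2 ≡ 21 (mod 109)
81^3 ≡ 66 (mod 109)
81^4 ≡ 5 (mod 109)
81^6 ≡ 105 (mod 109)
81^9 ≡ 63 (mod 109)
81^12 ≡ 16 (mod 109)
81^18 ≡ 45 (mod 109)
81^27 ≡ 1 (mod 109) ✓
The order of 81 is 27, so the subgroup it generates has 27 elements.
[(Z/109Z)^× : ⟨81⟩] = 108/27 = 4.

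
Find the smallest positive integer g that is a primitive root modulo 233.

φ(233) = 233 − 1 = 232 = 2^3 · 29.
Test candidates g = 2, 3, … against the prime factors q ∈ {2, 29} of φ(233): g is a generator iff g^(232/q) ≢ 1 for every such q.
g = 2: 2^116 ≡ 1 — hits 1, so not a primitive root.
g = 3: 3^116 ≡ 232; 3^8 ≡ 37 — none is 1, so 3 is a primitive root.
The smallest primitive root modulo 233 is 3.

3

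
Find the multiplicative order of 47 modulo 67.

By Lagrange's theorem, ord_67(47) divides φ(67) = 67 − 1 = 66 = 2 · 3 · 11.
Divisors of 66: 1, 2, 3, 6, 11, 22, 33, 66.
Evaluate successive powers at the divisors of 66:
47^1 ≡ 47 (mod 67)
47^2 ≡ 65 (mod 67)
47^3 ≡ 40 (mod 67)
47^6 ≡ 59 (mod 67)
47^11 ≡ 37 (mod 67)
47^22 ≡ 29 (mod 67)
47^33 ≡ 1 (mod 67) ✓
So ord_67(47) = 33.

33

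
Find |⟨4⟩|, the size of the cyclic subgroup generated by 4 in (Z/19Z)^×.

9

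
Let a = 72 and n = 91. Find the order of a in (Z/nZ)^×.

Since 72 ∈ (Z/91Z)^×, its order divides φ(91) = φ(7·13) = (7−1)·(13−1) = 6·12 = 72 = 2^3 · 3^2.
Divisors of 72: 1, 2, 3, 4, 6, 8, 9, 12, 18, 24, 36, 72.
Evaluate successive powers at the divisors of 72:
72^1 ≡ 72
72^2 ≡ 88
72^3 ≡ 57
72^4 ≡ 9
72^6 ≡ 64
72^8 ≡ 81
72^9 ≡ 8
72^12 ≡ 1
So ord_91(72) = 12.

12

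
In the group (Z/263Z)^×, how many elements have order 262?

φ(263) = 263 − 1 = 262 = 2 · 131.
Since (Z/263Z)^× is cyclic of order 262, the number of elements of order d is φ(d) when d | 262 and 0 otherwise.
262 = 2 · 131 divides 262, and φ(262) = 130.

130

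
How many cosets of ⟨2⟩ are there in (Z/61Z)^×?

1

By Lagrange's theorem, ord_61(2) divides φ(61) = 61 − 1 = 60 = 2^2 · 3 · 5.
Divisors of 60: 1, 2, 3, 4, 5, 6, 10, 12, 15, 20, 30, 60.
Compute 2^d (mod 61) for the divisors d until we hit 1:
2^1 ≡ 2 (mod 61)
2^2 ≡ 4 (mod 61)
2^3 ≡ 8 (mod 61)
2^4 ≡ 16 (mod 61)
2^5 ≡ 32 (mod 61)
2^6 ≡ 3 (mod 61)
2^10 ≡ 48 (mod 61)
2^12 ≡ 9 (mod 61)
2^15 ≡ 11 (mod 61)
2^20 ≡ 47 (mod 61)
2^30 ≡ 60 (mod 61)
2^60 ≡ 1 (mod 61) ✓
Thus |⟨2⟩| = ord(2) = 60.
[(Z/61Z)^× : ⟨2⟩] = 60/60 = 1.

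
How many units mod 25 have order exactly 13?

0

φ(25) = φ(5^2) = 5·(5−1) = 20 = 2^2 · 5.
Since (Z/25Z)^× is cyclic of order 20, the number of elements of order d is φ(d) when d | 20 and 0 otherwise.
Since 13 ∤ 20, the count is 0.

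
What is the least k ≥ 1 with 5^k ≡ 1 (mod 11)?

ord(5) | φ(11) = 11 − 1 = 10 = 2 · 5.
Divisors of 10: 1, 2, 5, 10.
Evaluate successive powers at the divisors of 10:
5^1 ≡ 5
5^2 ≡ 3
5^5 ≡ 1
Hence ord(5) = 5.

5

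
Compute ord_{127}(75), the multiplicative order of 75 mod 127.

By Lagrange's theorem, ord_127(75) divides φ(127) = 127 − 1 = 126 = 2 · 3^2 · 7.
Divisors of 126: 1, 2, 3, 6, 7, 9, 14, 18, 21, 42, 63, 126.
Evaluate successive powers at the divisors of 126:
75^1 ≡ 75 (mod 127)
75^2 ≡ 37 (mod 127)
75^3 ≡ 108 (mod 127)
75^6 ≡ 107 (mod 127)
75^7 ≡ 24 (mod 127)
75^9 ≡ 126 (mod 127)
75^14 ≡ 68 (mod 127)
75^18 ≡ 1 (mod 127) ✓
So ord_127(75) = 18.

18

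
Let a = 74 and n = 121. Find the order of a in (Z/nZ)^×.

110

Since 74 ∈ (Z/121Z)^×, its order divides φ(121) = φ(11^2) = 11·(11−1) = 110 = 2 · 5 · 11.
Divisors of 110: 1, 2, 5, 10, 11, 22, 55, 110.
Compute 74^d (mod 121) for the divisors d until we hit 1:
74^1 ≡ 74
74^2 ≡ 31
74^5 ≡ 87
74^10 ≡ 67
74^11 ≡ 118
74^22 ≡ 9
74^55 ≡ 120
74^110 ≡ 1
So ord_121(74) = 110.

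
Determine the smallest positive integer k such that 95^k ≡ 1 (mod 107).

The order of 95 must divide φ(107) = 107 − 1 = 106 = 2 · 53.
Divisors of 106: 1, 2, 53, 106.
Test each divisor d:
95^1 ≡ 95
95^2 ≡ 37
95^53 ≡ 106
95^106 ≡ 1
Therefore the multiplicative order of 95 modulo 107 is 106.

106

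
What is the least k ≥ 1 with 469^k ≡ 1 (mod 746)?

124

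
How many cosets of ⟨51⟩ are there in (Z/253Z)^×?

2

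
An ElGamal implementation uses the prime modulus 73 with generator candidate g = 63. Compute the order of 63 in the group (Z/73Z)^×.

By Lagrange's theorem, ord_73(63) divides φ(73) = 73 − 1 = 72 = 2^3 · 3^2.
Divisors of 72: 1, 2, 3, 4, 6, 8, 9, 12, 18, 24, 36, 72.
Test each divisor d:
63^1 ≡ 63 (mod 73)
63^2 ≡ 27 (mod 73)
63^3 ≡ 22 (mod 73)
63^4 ≡ 72 (mod 73)
63^6 ≡ 46 (mod 73)
63^8 ≡ 1 (mod 73) ✓
The smallest such exponent is 8, so the order of 63 is 8.

8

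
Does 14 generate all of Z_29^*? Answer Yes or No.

Yes

φ(29) = 29 − 1 = 28 = 2^2 · 7.
An element g generates (Z/29Z)^× iff g^(28/q) ≢ 1 (mod 29) for each prime q ∈ {2, 7}.
14^14 ≡ 28 (mod 29)  [q = 2: ≢ 1 ✓]
14^4 ≡ 20 (mod 29)  [q = 7: ≢ 1 ✓]
None equal 1, so ord_29(14) = 28: 14 is a primitive root.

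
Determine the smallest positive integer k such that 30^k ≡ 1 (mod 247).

6

The order of 30 must divide φ(247) = φ(13·19) = (13−1)·(19−1) = 12·18 = 216 = 2^3 · 3^3.
Divisors of 216: 1, 2, 3, 4, 6, 8, 9, 12, 18, 24, 27, 36, 54, 72, 108, 216.
Compute 30^d (mod 247) for the divisors d until we hit 1:
30^1 ≡ 30 (mod 247)
30^2 ≡ 159 (mod 247)
30^3 ≡ 77 (mod 247)
30^4 ≡ 87 (mod 247)
30^6 ≡ 1 (mod 247) ✓
The smallest such exponent is 6, so the order of 30 is 6.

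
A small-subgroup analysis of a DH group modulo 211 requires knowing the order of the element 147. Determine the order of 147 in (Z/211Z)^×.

70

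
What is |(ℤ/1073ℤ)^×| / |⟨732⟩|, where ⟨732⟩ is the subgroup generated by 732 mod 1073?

12

Since 732 ∈ (Z/1073Z)^×, its order divides φ(1073) = φ(29·37) = (29−1)·(37−1) = 28·36 = 1008 = 2^4 · 3^2 · 7.
Divisors of 1008: 1, 2, 3, 4, 6, 7, 8, 9, 12, 14, 16, 18, 21, 24, 28, 36, 42, 48, 56, 63, 72, 84, 112, 126, 144, 168, 252, 336, 504, 1008.
Evaluate successive powers at the divisors of 1008:
732^1 ≡ 732
732^2 ≡ 397
732^3 ≡ 894
732^4 ≡ 951
732^6 ≡ 924
732^7 ≡ 378
732^8 ≡ 935
732^9 ≡ 919
732^12 ≡ 741
732^14 ≡ 175
732^16 ≡ 803
732^18 ≡ 110
732^21 ≡ 697
732^24 ≡ 778
732^28 ≡ 581
732^36 ≡ 297
732^42 ≡ 813
732^48 ≡ 112
732^56 ≡ 639
732^63 ≡ 117
732^72 ≡ 223
732^84 ≡ 1
The order of 732 is 84, so the subgroup it generates has 84 elements.
[(Z/1073Z)^× : ⟨732⟩] = 1008/84 = 12.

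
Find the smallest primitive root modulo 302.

7

φ(302) = φ(2)·φ(151) = 1·150 = 150 = 2 · 3 · 5^2.
Test candidates g = 2, 3, … against the prime factors q ∈ {2, 3, 5} of φ(302): g is a generator iff g^(150/q) ≢ 1 for every such q.
g = 2: gcd(2, 302) = 2 > 1, not a unit — skip.
g = 3: 3^75 ≡ 301; 3^50 ≡ 1 — hits 1, so not a primitive root.
g = 4: gcd(4, 302) = 2 > 1, not a unit — skip.
g = 5: 5^75 ≡ 1 — hits 1, so not a primitive root.
g = 6: gcd(6, 302) = 2 > 1, not a unit — skip.
g = 7: 7^75 ≡ 301; 7^50 ≡ 183; 7^30 ≡ 159 — none is 1, so 7 is a primitive root.
The smallest primitive root modulo 302 is 7.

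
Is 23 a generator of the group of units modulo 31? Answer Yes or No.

φ(31) = 31 − 1 = 30 = 2 · 3 · 5.
23 is a primitive root mod 31 iff 23^(φ(31)/q) ≢ 1 for every prime q | φ(31), i.e. q ∈ {2, 3, 5}.
23^15 ≡ 30 (mod 31)  [q = 2: ≢ 1 ✓]
23^10 ≡ 1 (mod 31)  [q = 3: ≡ 1 ✗]
23^6 ≡ 8 (mod 31)  [q = 5: ≢ 1 ✓]
The check at q = 3 fails, so 23 generates a proper subgroup.

No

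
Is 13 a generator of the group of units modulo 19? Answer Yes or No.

φ(19) = 19 − 1 = 18 = 2 · 3^2.
It suffices to check that the order of 13 is not a proper divisor of 18: compute 13^(18/q) for q ∈ {2, 3}.
13^9 ≡ 18 (mod 19)  [q = 2: ≢ 1 ✓]
13^6 ≡ 11 (mod 19)  [q = 3: ≢ 1 ✓]
None equal 1, so ord_19(13) = 18: 13 is a primitive root.

Yes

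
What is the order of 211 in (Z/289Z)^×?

272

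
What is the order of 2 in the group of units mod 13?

By Lagrange's theorem, ord_13(2) divides φ(13) = 13 − 1 = 12 = 2^2 · 3.
Divisors of 12: 1, 2, 3, 4, 6, 12.
Test each divisor d:
2^1 ≡ 2
2^2 ≡ 4
2^3 ≡ 8
2^4 ≡ 3
2^6 ≡ 12
2^12 ≡ 1
The smallest such exponent is 12, so the order of 2 is 12.

12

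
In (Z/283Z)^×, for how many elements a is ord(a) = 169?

φ(283) = 283 − 1 = 282 = 2 · 3 · 47.
(Z/283Z)^× is cyclic (|G| = 282); a cyclic group of order m has exactly φ(d) elements of each order d | m, and none otherwise.
Here 282 is not a multiple of 169, so there are no elements of order 169.

0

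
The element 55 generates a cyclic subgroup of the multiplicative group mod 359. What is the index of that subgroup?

2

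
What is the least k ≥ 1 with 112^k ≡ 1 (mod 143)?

20

By Lagrange's theorem, ord_143(112) divides φ(143) = φ(11·13) = (11−1)·(13−1) = 10·12 = 120 = 2^3 · 3 · 5.
Divisors of 120: 1, 2, 3, 4, 5, 6, 8, 10, 12, 15, 20, 24, 30, 40, 60, 120.
Check 112^d mod 143 for each divisor in increasing order:
112^1 ≡ 112
112^2 ≡ 103
112^3 ≡ 96
112^4 ≡ 27
112^5 ≡ 21
112^6 ≡ 64
112^8 ≡ 14
112^10 ≡ 12
112^12 ≡ 92
112^15 ≡ 109
112^20 ≡ 1
Hence ord(112) = 20.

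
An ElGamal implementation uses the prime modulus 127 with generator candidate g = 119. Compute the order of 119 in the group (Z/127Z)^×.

The order of 119 must divide φ(127) = 127 − 1 = 126 = 2 · 3^2 · 7.
Divisors of 126: 1, 2, 3, 6, 7, 9, 14, 18, 21, 42, 63, 126.
Compute 119^d (mod 127) for the divisors d until we hit 1:
119^1 ≡ 119 (mod 127)
119^2 ≡ 64 (mod 127)
119^3 ≡ 123 (mod 127)
119^6 ≡ 16 (mod 127)
119^7 ≡ 126 (mod 127)
119^9 ≡ 63 (mod 127)
119^14 ≡ 1 (mod 127) ✓
Therefore the multiplicative order of 119 modulo 127 is 14.

14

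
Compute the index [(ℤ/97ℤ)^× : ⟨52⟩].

ord(52) | φ(97) = 97 − 1 = 96 = 2^5 · 3.
Divisors of 96: 1, 2, 3, 4, 6, 8, 12, 16, 24, 32, 48, 96.
Evaluate successive powers at the divisors of 96:
52^1 ≡ 52 (mod 97)
52^2 ≡ 85 (mod 97)
52^3 ≡ 55 (mod 97)
52^4 ≡ 47 (mod 97)
52^6 ≡ 18 (mod 97)
52^8 ≡ 75 (mod 97)
52^12 ≡ 33 (mod 97)
52^16 ≡ 96 (mod 97)
52^24 ≡ 22 (mod 97)
52^32 ≡ 1 (mod 97) ✓
Thus |⟨52⟩| = ord(52) = 32.
Index = |(Z/97Z)^×| / |⟨52⟩| = 96 / 32 = 3.

3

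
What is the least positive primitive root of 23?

φ(23) = 23 − 1 = 22 = 2 · 11.
Test candidates g = 2, 3, … against the prime factors q ∈ {2, 11} of φ(23): g is a generator iff g^(22/q) ≢ 1 for every such q.
g = 2: 2^11 ≡ 1 — hits 1, so not a primitive root.
g = 3: 3^11 ≡ 1 — hits 1, so not a primitive root.
g = 4: 4^11 ≡ 1 — hits 1, so not a primitive root.
g = 5: 5^11 ≡ 22; 5^2 ≡ 2 — none is 1, so 5 is a primitive root.
So 5 is the smallest generator of (Z/23Z)^×.

5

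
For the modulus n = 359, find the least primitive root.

φ(359) = 359 − 1 = 358 = 2 · 179.
Test candidates g = 2, 3, … against the prime factors q ∈ {2, 179} of φ(359): g is a generator iff g^(358/q) ≢ 1 for every such q.
g = 2: 2^179 ≡ 1 — hits 1, so not a primitive root.
g = 3: 3^179 ≡ 1 — hits 1, so not a primitive root.
g = 4: 4^179 ≡ 1 — hits 1, so not a primitive root.
g = 5: 5^179 ≡ 1 — hits 1, so not a primitive root.
g = 6: 6^179 ≡ 1 — hits 1, so not a primitive root.
g = 7: 7^179 ≡ 358; 7^2 ≡ 49 — none is 1, so 7 is a primitive root.
So 7 is the smallest generator of (Z/359Z)^×.

7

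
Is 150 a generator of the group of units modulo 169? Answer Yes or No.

φ(169) = φ(13^2) = 13·(13−1) = 156 = 2^2 · 3 · 13.
150 is a primitive root mod 169 iff 150^(φ(169)/q) ≢ 1 for every prime q | φ(169), i.e. q ∈ {2, 3, 13}.
150^78 ≡ 168 (mod 169)  [q = 2: ≢ 1 ✓]
150^52 ≡ 22 (mod 169)  [q = 3: ≢ 1 ✓]
150^12 ≡ 1 (mod 169)  [q = 13: ≡ 1 ✗]
The check at q = 13 fails, so 150 generates a proper subgroup.

No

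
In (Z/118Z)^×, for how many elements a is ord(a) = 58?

28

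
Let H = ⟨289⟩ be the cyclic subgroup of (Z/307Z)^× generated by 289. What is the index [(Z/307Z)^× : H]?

102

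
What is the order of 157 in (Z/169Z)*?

13

Since 157 ∈ (Z/169Z)^×, its order divides φ(169) = φ(13^2) = 13·(13−1) = 156 = 2^2 · 3 · 13.
Divisors of 156: 1, 2, 3, 4, 6, 12, 13, 26, 39, 52, 78, 156.
Compute 157^d (mod 169) for the divisors d until we hit 1:
157^1 ≡ 157 (mod 169)
157^2 ≡ 144 (mod 169)
157^3 ≡ 131 (mod 169)
157^4 ≡ 118 (mod 169)
157^6 ≡ 92 (mod 169)
157^12 ≡ 14 (mod 169)
157^13 ≡ 1 (mod 169) ✓
So ord_169(157) = 13.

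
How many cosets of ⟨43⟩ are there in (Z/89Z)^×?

1

By Lagrange's theorem, ord_89(43) divides φ(89) = 89 − 1 = 88 = 2^3 · 11.
Divisors of 88: 1, 2, 4, 8, 11, 22, 44, 88.
Evaluate successive powers at the divisors of 88:
43^1 ≡ 43 (mod 89)
43^2 ≡ 69 (mod 89)
43^4 ≡ 44 (mod 89)
43^8 ≡ 67 (mod 89)
43^11 ≡ 52 (mod 89)
43^22 ≡ 34 (mod 89)
43^44 ≡ 88 (mod 89)
43^88 ≡ 1 (mod 89) ✓
So ord_89(43) = 88, hence |⟨43⟩| = 88.
[(Z/89Z)^× : ⟨43⟩] = 88/88 = 1.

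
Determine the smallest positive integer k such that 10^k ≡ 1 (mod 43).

21

By Lagrange's theorem, ord_43(10) divides φ(43) = 43 − 1 = 42 = 2 · 3 · 7.
Divisors of 42: 1, 2, 3, 6, 7, 14, 21, 42.
Evaluate successive powers at the divisors of 42:
10^1 ≡ 10
10^2 ≡ 14
10^3 ≡ 11
10^6 ≡ 35
10^7 ≡ 6
10^14 ≡ 36
10^21 ≡ 1
Therefore the multiplicative order of 10 modulo 43 is 21.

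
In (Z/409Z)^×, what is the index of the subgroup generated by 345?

By Lagrange's theorem, ord_409(345) divides φ(409) = 409 − 1 = 408 = 2^3 · 3 · 17.
Divisors of 408: 1, 2, 3, 4, 6, 8, 12, 17, 24, 34, 51, 68, 102, 136, 204, 408.
Check 345^d mod 409 for each divisor in increasing order:
345^1 ≡ 345
345^2 ≡ 6
345^3 ≡ 25
345^4 ≡ 36
345^6 ≡ 216
345^8 ≡ 69
345^12 ≡ 30
345^17 ≡ 1
So ord_409(345) = 17, hence |⟨345⟩| = 17.
[(Z/409Z)^× : ⟨345⟩] = 408/17 = 24.

24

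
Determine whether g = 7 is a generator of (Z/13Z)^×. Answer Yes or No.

Yes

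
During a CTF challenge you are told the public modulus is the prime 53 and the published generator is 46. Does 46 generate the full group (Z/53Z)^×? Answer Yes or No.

φ(53) = 53 − 1 = 52 = 2^2 · 13.
An element g generates (Z/53Z)^× iff g^(52/q) ≢ 1 (mod 53) for each prime q ∈ {2, 13}.
46^26 ≡ 1 (mod 53)  [q = 2: ≡ 1 ✗]
46^4 ≡ 16 (mod 53)  [q = 13: ≢ 1 ✓]
Since 46^26 ≡ 1, the order of 46 divides 26 < 52, so 46 is not a primitive root.

No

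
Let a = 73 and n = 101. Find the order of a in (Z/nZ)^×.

100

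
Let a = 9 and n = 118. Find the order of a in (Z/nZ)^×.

By Lagrange's theorem, ord_118(9) divides φ(118) = φ(2)·φ(59) = 1·58 = 58 = 2 · 29.
Divisors of 58: 1, 2, 29, 58.
Evaluate successive powers at the divisors of 58:
9^1 ≡ 9
9^2 ≡ 81
9^29 ≡ 1
Therefore the multiplicative order of 9 modulo 118 is 29.

29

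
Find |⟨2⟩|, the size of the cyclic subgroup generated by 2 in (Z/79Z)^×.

ord(2) | φ(79) = 79 − 1 = 78 = 2 · 3 · 13.
Divisors of 78: 1, 2, 3, 6, 13, 26, 39, 78.
Check 2^d mod 79 for each divisor in increasing order:
2^1 ≡ 2 (mod 79)
2^2 ≡ 4 (mod 79)
2^3 ≡ 8 (mod 79)
2^6 ≡ 64 (mod 79)
2^13 ≡ 55 (mod 79)
2^26 ≡ 23 (mod 79)
2^39 ≡ 1 (mod 79) ✓
Therefore the multiplicative order of 2 modulo 79 is 39.

39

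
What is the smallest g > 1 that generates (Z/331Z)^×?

3

φ(331) = 331 − 1 = 330 = 2 · 3 · 5 · 11.
Test candidates g = 2, 3, … against the prime factors q ∈ {2, 3, 5, 11} of φ(331): g is a generator iff g^(330/q) ≢ 1 for every such q.
g = 2: 2^165 ≡ 330; 2^110 ≡ 299; 2^66 ≡ 64; 2^30 ≡ 1 — hits 1, so not a primitive root.
g = 3: 3^165 ≡ 330; 3^110 ≡ 299; 3^66 ≡ 64; 3^30 ≡ 270 — none is 1, so 3 is a primitive root.
So 3 is the smallest generator of (Z/331Z)^×.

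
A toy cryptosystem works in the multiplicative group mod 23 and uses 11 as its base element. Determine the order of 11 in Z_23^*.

22

Since 11 ∈ (Z/23Z)^×, its order divides φ(23) = 23 − 1 = 22 = 2 · 11.
Divisors of 22: 1, 2, 11, 22.
Compute 11^d (mod 23) for the divisors d until we hit 1:
11^1 ≡ 11 (mod 23)
11^2 ≡ 6 (mod 23)
11^11 ≡ 22 (mod 23)
11^22 ≡ 1 (mod 23) ✓
So ord_23(11) = 22.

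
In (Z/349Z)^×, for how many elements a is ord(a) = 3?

φ(349) = 349 − 1 = 348 = 2^2 · 3 · 29.
(Z/349Z)^× is cyclic (|G| = 348); a cyclic group of order m has exactly φ(d) elements of each order d | m, and none otherwise.
3 | 348, and φ(3) = 3 − 1 = 2.

2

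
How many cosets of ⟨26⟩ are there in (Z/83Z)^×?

The order of 26 must divide φ(83) = 83 − 1 = 82 = 2 · 41.
Divisors of 82: 1, 2, 41, 82.
Compute 26^d (mod 83) for the divisors d until we hit 1:
26^1 ≡ 26
26^2 ≡ 12
26^41 ≡ 1
Thus |⟨26⟩| = ord(26) = 41.
[(Z/83Z)^× : ⟨26⟩] = 82/41 = 2.

2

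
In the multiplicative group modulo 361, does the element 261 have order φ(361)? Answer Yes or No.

φ(361) = φ(19^2) = 19·(19−1) = 342 = 2 · 3^2 · 19.
An element g generates (Z/361Z)^× iff g^(342/q) ≢ 1 (mod 361) for each prime q ∈ {2, 3, 19}.
261^171 ≡ 360 (mod 361)  [q = 2: ≢ 1 ✓]
261^114 ≡ 292 (mod 361)  [q = 3: ≢ 1 ✓]
261^18 ≡ 210 (mod 361)  [q = 19: ≢ 1 ✓]
None equal 1, so ord_361(261) = 342: 261 is a primitive root.

Yes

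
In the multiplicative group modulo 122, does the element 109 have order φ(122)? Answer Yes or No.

No

φ(122) = φ(2)·φ(61) = 1·60 = 60 = 2^2 · 3 · 5.
Test 109^(60/q) mod 122 for each prime factor q of 60:
109^30 ≡ 1 (mod 122)  [q = 2: ≡ 1 ✗]
109^20 ≡ 47 (mod 122)  [q = 3: ≢ 1 ✓]
109^12 ≡ 1 (mod 122)  [q = 5: ≡ 1 ✗]
Since 109^30 ≡ 1, the order of 109 divides 30 < 60, so 109 is not a primitive root.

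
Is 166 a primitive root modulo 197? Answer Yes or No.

φ(197) = 197 − 1 = 196 = 2^2 · 7^2.
An element g generates (Z/197Z)^× iff g^(196/q) ≢ 1 (mod 197) for each prime q ∈ {2, 7}.
166^98 ≡ 196 (mod 197)  [q = 2: ≢ 1 ✓]
166^28 ≡ 104 (mod 197)  [q = 7: ≢ 1 ✓]
Every test exponent gives a nontrivial residue, hence 166 generates the full group.

Yes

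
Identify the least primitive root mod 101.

φ(101) = 101 − 1 = 100 = 2^2 · 5^2.
g is a primitive root iff g^(100/q) ≢ 1 (mod 101) for each prime q ∈ {2, 5}.
g = 2: 2^50 ≡ 100; 2^20 ≡ 95 — none is 1, so 2 is a primitive root.
Hence the least primitive root of 101 is 2.

2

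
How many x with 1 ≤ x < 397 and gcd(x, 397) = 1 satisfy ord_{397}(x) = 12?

4

φ(397) = 397 − 1 = 396 = 2^2 · 3^2 · 11.
Since (Z/397Z)^× is cyclic of order 396, the number of elements of order d is φ(d) when d | 396 and 0 otherwise.
12 = 2^2 · 3 divides 396, and φ(12) = 4.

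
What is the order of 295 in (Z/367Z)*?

122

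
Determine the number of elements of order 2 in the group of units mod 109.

φ(109) = 109 − 1 = 108 = 2^2 · 3^3.
(Z/109Z)^× is cyclic (|G| = 108); a cyclic group of order m has exactly φ(d) elements of each order d | m, and none otherwise.
2 | 108, and φ(2) = 2 − 1 = 1.

1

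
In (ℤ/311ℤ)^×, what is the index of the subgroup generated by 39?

By Lagrange's theorem, ord_311(39) divides φ(311) = 311 − 1 = 310 = 2 · 5 · 31.
Divisors of 310: 1, 2, 5, 10, 31, 62, 155, 310.
Compute 39^d (mod 311) for the divisors d until we hit 1:
39^1 ≡ 39
39^2 ≡ 277
39^5 ≡ 300
39^10 ≡ 121
39^31 ≡ 52
39^62 ≡ 216
39^155 ≡ 1
The order of 39 is 155, so the subgroup it generates has 155 elements.
[(Z/311Z)^× : ⟨39⟩] = 310/155 = 2.

2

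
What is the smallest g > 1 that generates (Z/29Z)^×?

φ(29) = 29 − 1 = 28 = 2^2 · 7.
g is a primitive root iff g^(28/q) ≢ 1 (mod 29) for each prime q ∈ {2, 7}.
g = 2: 2^14 ≡ 28; 2^4 ≡ 16 — none is 1, so 2 is a primitive root.
The smallest primitive root modulo 29 is 2.

2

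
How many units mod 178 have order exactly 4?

2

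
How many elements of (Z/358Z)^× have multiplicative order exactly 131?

0

φ(358) = φ(2)·φ(179) = 1·178 = 178 = 2 · 89.
(Z/358Z)^× is cyclic (|G| = 178); a cyclic group of order m has exactly φ(d) elements of each order d | m, and none otherwise.
Since 131 ∤ 178, the count is 0.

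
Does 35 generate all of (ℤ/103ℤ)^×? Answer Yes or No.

Yes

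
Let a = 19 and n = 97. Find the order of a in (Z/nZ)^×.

The order of 19 must divide φ(97) = 97 − 1 = 96 = 2^5 · 3.
Divisors of 96: 1, 2, 3, 4, 6, 8, 12, 16, 24, 32, 48, 96.
Check 19^d mod 97 for each divisor in increasing order:
19^1 ≡ 19
19^2 ≡ 70
19^3 ≡ 69
19^4 ≡ 50
19^6 ≡ 8
19^8 ≡ 75
19^12 ≡ 64
19^16 ≡ 96
19^24 ≡ 22
19^32 ≡ 1
Hence ord(19) = 32.

32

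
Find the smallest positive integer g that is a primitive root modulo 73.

5

φ(73) = 73 − 1 = 72 = 2^3 · 3^2.
g is a primitive root iff g^(72/q) ≢ 1 (mod 73) for each prime q ∈ {2, 3}.
g = 2: 2^36 ≡ 1 — hits 1, so not a primitive root.
g = 3: 3^36 ≡ 1 — hits 1, so not a primitive root.
g = 4: 4^36 ≡ 1 — hits 1, so not a primitive root.
g = 5: 5^36 ≡ 72; 5^24 ≡ 8 — none is 1, so 5 is a primitive root.
The smallest primitive root modulo 73 is 5.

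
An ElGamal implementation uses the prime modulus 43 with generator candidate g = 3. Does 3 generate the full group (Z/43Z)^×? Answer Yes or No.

Yes

φ(43) = 43 − 1 = 42 = 2 · 3 · 7.
It suffices to check that the order of 3 is not a proper divisor of 42: compute 3^(42/q) for q ∈ {2, 3, 7}.
3^21 ≡ 42 (mod 43)  [q = 2: ≢ 1 ✓]
3^14 ≡ 36 (mod 43)  [q = 3: ≢ 1 ✓]
3^6 ≡ 41 (mod 43)  [q = 7: ≢ 1 ✓]
All checks pass, so 3 has order 42 and is a primitive root modulo 43.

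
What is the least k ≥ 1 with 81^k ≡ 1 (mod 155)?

15

The order of 81 must divide φ(155) = φ(5·31) = (5−1)·(31−1) = 4·30 = 120 = 2^3 · 3 · 5.
Divisors of 120: 1, 2, 3, 4, 5, 6, 8, 10, 12, 15, 20, 24, 30, 40, 60, 120.
Check 81^d mod 155 for each divisor in increasing order:
81^1 ≡ 81 (mod 155)
81^2 ≡ 51 (mod 155)
81^3 ≡ 101 (mod 155)
81^4 ≡ 121 (mod 155)
81^5 ≡ 36 (mod 155)
81^6 ≡ 126 (mod 155)
81^8 ≡ 71 (mod 155)
81^10 ≡ 56 (mod 155)
81^12 ≡ 66 (mod 155)
81^15 ≡ 1 (mod 155) ✓
Hence ord(81) = 15.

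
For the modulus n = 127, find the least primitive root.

φ(127) = 127 − 1 = 126 = 2 · 3^2 · 7.
g is a primitive root iff g^(126/q) ≢ 1 (mod 127) for each prime q ∈ {2, 3, 7}.
g = 2: 2^63 ≡ 1 — hits 1, so not a primitive root.
g = 3: 3^63 ≡ 126; 3^42 ≡ 107; 3^18 ≡ 4 — none is 1, so 3 is a primitive root.
The smallest primitive root modulo 127 is 3.

3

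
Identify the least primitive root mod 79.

3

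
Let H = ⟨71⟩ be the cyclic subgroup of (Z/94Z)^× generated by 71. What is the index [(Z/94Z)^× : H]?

2

By Lagrange's theorem, ord_94(71) divides φ(94) = φ(2)·φ(47) = 1·46 = 46 = 2 · 23.
Divisors of 46: 1, 2, 23, 46.
Check 71^d mod 94 for each divisor in increasing order:
71^1 ≡ 71 (mod 94)
71^2 ≡ 59 (mod 94)
71^23 ≡ 1 (mod 94) ✓
So ord_94(71) = 23, hence |⟨71⟩| = 23.
[(Z/94Z)^× : ⟨71⟩] = 46/23 = 2.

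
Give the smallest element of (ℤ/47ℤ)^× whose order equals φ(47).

φ(47) = 47 − 1 = 46 = 2 · 23.
Test candidates g = 2, 3, … against the prime factors q ∈ {2, 23} of φ(47): g is a generator iff g^(46/q) ≢ 1 for every such q.
g = 2: 2^23 ≡ 1 — hits 1, so not a primitive root.
g = 3: 3^23 ≡ 1 — hits 1, so not a primitive root.
g = 4: 4^23 ≡ 1 — hits 1, so not a primitive root.
g = 5: 5^23 ≡ 46; 5^2 ≡ 25 — none is 1, so 5 is a primitive root.
So 5 is the smallest generator of (Z/47Z)^×.

5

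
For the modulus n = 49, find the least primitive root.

3

φ(49) = φ(7^2) = 7·(7−1) = 42 = 2 · 3 · 7.
g is a primitive root iff g^(42/q) ≢ 1 (mod 49) for each prime q ∈ {2, 3, 7}.
g = 2: 2^21 ≡ 1 — hits 1, so not a primitive root.
g = 3: 3^21 ≡ 48; 3^14 ≡ 30; 3^6 ≡ 43 — none is 1, so 3 is a primitive root.
The smallest primitive root modulo 49 is 3.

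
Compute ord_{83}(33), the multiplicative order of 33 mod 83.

ord(33) | φ(83) = 83 − 1 = 82 = 2 · 41.
Divisors of 82: 1, 2, 41, 82.
Check 33^d mod 83 for each divisor in increasing order:
33^1 ≡ 33 (mod 83)
33^2 ≡ 10 (mod 83)
33^41 ≡ 1 (mod 83) ✓
So ord_83(33) = 41.

41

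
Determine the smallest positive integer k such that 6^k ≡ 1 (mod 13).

Since 6 ∈ (Z/13Z)^×, its order divides φ(13) = 13 − 1 = 12 = 2^2 · 3.
Divisors of 12: 1, 2, 3, 4, 6, 12.
Evaluate successive powers at the divisors of 12:
6^1 ≡ 6 (mod 13)
6^2 ≡ 10 (mod 13)
6^3 ≡ 8 (mod 13)
6^4 ≡ 9 (mod 13)
6^6 ≡ 12 (mod 13)
6^12 ≡ 1 (mod 13) ✓
Hence ord(6) = 12.

12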